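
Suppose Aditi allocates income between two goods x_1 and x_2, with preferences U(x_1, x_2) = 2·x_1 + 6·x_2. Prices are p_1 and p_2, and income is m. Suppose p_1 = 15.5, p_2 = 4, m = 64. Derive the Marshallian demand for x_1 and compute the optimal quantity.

Perfect substitutes: compare marginal utility per dollar. 2/p_1 vs 6/p_2 → 0.129 vs 1.5.
x_2 gives more utility per dollar, so spend all income on x_2: x_2* = m/p_2, x_1* = 0.
Numerically: x_1* = 0, x_2* = 16.

x_1* = 0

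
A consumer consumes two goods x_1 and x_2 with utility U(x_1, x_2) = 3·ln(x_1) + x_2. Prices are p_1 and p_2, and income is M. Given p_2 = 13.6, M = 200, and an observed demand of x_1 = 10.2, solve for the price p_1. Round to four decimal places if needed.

Set MRS = p_1/p_2: (3/x_1)/1 = p_1/p_2.
So x_1*(p_1,p_2) = 3·p_2/p_1, independent of income; and x_2* = (M − 3·p_2)/p_2.
Set x_1* = 10.2 in the demand function and solve for p_1: p_1 = 4.

p_1 = 4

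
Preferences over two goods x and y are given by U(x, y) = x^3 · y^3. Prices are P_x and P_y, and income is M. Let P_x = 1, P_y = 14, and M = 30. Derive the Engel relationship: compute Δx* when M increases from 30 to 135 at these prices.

Δx* = 52.5

MU_x/MU_y = (3·y)/(3·x); tangency sets this equal to P_x/P_y.
Rearranging, P_y·y = P_x·x. Substituting into the budget gives P_x·x·(1 + 1) = M.
Demand: x*(P_x,P_y,M) = 0.5·M/P_x and y* = 0.5·M/P_y.
At P_x=1, P_y=14, M=30: x* = 0.5·30/1 = 15.
At M' = 135: x* = 67.5. Change: 67.5 − 15 = 52.5.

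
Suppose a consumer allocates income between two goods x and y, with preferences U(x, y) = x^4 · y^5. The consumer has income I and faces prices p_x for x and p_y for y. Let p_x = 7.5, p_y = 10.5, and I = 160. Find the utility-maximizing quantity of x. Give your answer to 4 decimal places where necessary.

x* = 9.4815

The MRS is (4/5)·y/x. Set MRS = p_x/p_y.
Rearranging, p_y·y = (5/4)·p_x·x. Substituting into the budget gives p_x·x·(1 + (5/4)) = I.
Demand: x*(p_x,p_y,I) = 4/9·I/p_x and y* = 5/9·I/p_y.
At p_x=7.5, p_y=10.5, I=160: x* = 4/9·160/7.5 = 9.4815.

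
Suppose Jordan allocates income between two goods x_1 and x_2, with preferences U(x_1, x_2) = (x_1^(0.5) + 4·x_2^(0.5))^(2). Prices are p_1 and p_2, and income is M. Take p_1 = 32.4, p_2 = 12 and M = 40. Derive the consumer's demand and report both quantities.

Numerically x_2/x_1 = 116.64, so x_1* = 40/(32.4 + 12·116.64) = 0.0279 and x_2* = 116.64·0.0279 = 3.2579.

x_1* = 0.0279, x_2* = 3.2579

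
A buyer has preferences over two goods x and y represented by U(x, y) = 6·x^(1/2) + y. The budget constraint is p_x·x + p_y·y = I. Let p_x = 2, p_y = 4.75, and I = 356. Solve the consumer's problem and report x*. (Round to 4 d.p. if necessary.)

x* = 50.7656

Utility is quasi-linear in y; the FOC for x is 3/√x = p_x/p_y.
Thus x* = (3·p_y/p_x)² — independent of I — with the rest of income spent on y.
Plugging in: x* = (3·4.75/2)² = 50.7656.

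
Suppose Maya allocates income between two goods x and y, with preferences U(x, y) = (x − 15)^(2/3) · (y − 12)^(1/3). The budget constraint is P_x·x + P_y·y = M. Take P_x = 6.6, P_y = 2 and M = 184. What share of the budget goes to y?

share on y = 0.2409

MRS = 2·(y−12)/(x−15). Tangency with P_x/P_y gives y−12 = (1/2)·(P_x/P_y)·(x−15).
After buying the subsistence bundle (15, 12), a share 2/3 of the remaining income goes to x: x* = 15 + 2/3·(M − 15P_x − 12P_y)/P_x.
Discretionary income = 184 − 15·6.6 − 12·2 = 61; x* = 15 + 2/3·61/6.6 = 21.1616; y* = 12 + 1/3·61/2 = 22.1667.
Expenditure on y: 2·22.1667 = 44.3333; share = 0.2409.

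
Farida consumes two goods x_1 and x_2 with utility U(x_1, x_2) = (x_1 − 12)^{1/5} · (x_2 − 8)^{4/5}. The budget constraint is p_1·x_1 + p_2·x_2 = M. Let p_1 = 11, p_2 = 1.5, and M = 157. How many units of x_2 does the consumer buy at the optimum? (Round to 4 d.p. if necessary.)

Substituting into the budget: x_1* = 12 + 0.2·(M − 12·p_1 − 8·p_2)/p_1, and x_2* = 8 + 0.8·(…)/p_2.
Discretionary income = 157 − 12·11 − 8·1.5 = 13; x_2* = 8 + 0.8·13/1.5 = 14.9333.

x_2* = 14.9333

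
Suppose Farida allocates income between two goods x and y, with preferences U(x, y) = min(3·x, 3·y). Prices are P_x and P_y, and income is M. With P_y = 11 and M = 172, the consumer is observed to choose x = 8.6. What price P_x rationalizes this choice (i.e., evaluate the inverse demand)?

P_x = 9

With perfect complements, no substitution: consume in ratio x:y = 3:3.
Budget: P_x·x + P_y·x = M, so (3·P_x + 3·P_y)·x = 3·M.
Demand: x*(P_x,P_y,M) = 3·M/(3·P_x + 3·P_y), y* = 3·M/(3·P_x + 3·P_y).
Set x* = 8.6 in the demand function and solve for P_x: P_x = 9.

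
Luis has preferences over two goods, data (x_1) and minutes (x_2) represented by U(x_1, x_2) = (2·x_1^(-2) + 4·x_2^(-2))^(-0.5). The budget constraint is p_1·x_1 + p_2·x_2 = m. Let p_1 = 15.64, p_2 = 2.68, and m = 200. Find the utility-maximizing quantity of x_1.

MRS = MU_x_1/MU_x_2 = (1/2)·(x_2/x_1)^(3). Set equal to p_1/p_2.
Solve for the ratio: x_2/x_1 = [2·p_1/p_2]^(1/3).
With the ratio pinned down, the budget gives x_1* = m/(p_1 + p_2·(x_2/x_1)) and x_2* = (x_2/x_1)·x_1*.
Numerically x_2/x_1 = 2.268353, so x_1* = 200/(15.64 + 2.68·2.268353) = 9.2084.

x_1* = 9.2084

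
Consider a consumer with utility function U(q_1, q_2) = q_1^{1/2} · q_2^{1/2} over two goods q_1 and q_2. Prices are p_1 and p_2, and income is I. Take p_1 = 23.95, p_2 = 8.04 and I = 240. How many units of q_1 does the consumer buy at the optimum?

q_1* = 5.0104

MU_q_1/MU_q_2 = (0.5·q_2)/(0.5·q_1); tangency sets this equal to p_1/p_2.
So 0.5·p_2·q_2 = 0.5·p_1·q_1; combined with the budget, a share 0.5 of income goes to q_1.
Demand: q_1*(p_1,p_2,I) = 0.5·I/p_1 and q_2* = 0.5·I/p_2.
At p_1=23.95, p_2=8.04, I=240: q_1* = 0.5·240/23.95 = 5.0104.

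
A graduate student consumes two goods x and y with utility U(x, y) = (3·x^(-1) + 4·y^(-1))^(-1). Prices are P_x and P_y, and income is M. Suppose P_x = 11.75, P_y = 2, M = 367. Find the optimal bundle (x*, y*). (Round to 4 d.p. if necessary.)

x* = 21.1556, y* = 59.2106

MRS = MU_x/MU_y = (3/4)·(y/x)^(2). Set equal to P_x/P_y.
Hence y/x = ((4/3)·P_x/P_y)^(1/(2)), i.e. raised to the 0.5 power.
With the ratio pinned down, the budget gives x* = M/(P_x + P_y·(y/x)) and y* = (y/x)·x*.
Numerically y/x = 2.798809, so x* = 367/(11.75 + 2·2.798809) = 21.1556 and y* = 2.798809·21.1556 = 59.2106.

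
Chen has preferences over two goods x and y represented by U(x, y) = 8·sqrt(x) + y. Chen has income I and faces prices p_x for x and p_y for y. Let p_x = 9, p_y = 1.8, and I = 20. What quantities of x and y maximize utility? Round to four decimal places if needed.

x* = 0.64, y* = 7.9111

Utility is quasi-linear in y; the FOC for x is 4/√x = p_x/p_y.
Solve: √x = 4·p_y/p_x, so x*(p_x,p_y) = (4·p_y/p_x)², and y* = (I − p_x·x*)/p_y.
Plugging in: x* = (4·1.8/9)² = 0.64, y* = 7.9111.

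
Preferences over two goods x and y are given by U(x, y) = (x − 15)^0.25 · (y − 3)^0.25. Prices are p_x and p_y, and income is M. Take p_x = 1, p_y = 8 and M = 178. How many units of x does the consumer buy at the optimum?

x* = 84.5

Let x' = x−15, y' = y−3. MRS = y'/x' = p_x/p_y.
After buying the subsistence bundle (15, 3), a share 0.5 of the remaining income goes to x: x* = 15 + 0.5·(M − 15p_x − 3p_y)/p_x.
Discretionary income = 178 − 15·1 − 3·8 = 139; x* = 15 + 0.5·139/1 = 84.5.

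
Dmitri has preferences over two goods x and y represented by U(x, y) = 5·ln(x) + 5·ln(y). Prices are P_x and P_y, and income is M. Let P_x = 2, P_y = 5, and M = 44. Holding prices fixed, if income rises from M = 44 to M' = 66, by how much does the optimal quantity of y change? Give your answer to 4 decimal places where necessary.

MU_x/MU_y = (5·y)/(5·x); tangency sets this equal to P_x/P_y.
So 5·P_y·y = 5·P_x·x; combined with the budget, a share 0.5 of income goes to x.
Demand: x*(P_x,P_y,M) = 0.5·M/P_x and y* = 0.5·M/P_y.
At P_x=2, P_y=5, M=44: y* = 0.5·44/5 = 4.4.
At M' = 66: y* = 6.6. Change: 6.6 − 4.4 = 2.2.

Δy* = 2.2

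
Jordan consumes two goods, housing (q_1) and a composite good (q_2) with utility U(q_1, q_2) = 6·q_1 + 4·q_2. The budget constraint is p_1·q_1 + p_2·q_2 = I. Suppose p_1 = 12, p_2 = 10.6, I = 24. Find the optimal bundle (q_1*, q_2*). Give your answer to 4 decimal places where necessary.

q_1* = 2, q_2* = 0

Numerically: q_1* = 2, q_2* = 0.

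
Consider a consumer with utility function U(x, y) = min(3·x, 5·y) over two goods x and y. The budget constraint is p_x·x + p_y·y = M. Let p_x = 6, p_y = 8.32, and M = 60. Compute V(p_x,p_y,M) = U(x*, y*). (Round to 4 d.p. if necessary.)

V = 16.3755

Leontief preferences: the optimum is at the kink where x/5 = y/3, i.e. y = (3/5)·x.
Budget: p_x·x + p_y·(3/5)·x = M, so (5·p_x + 3·p_y)·x = 5·M.
Demand: x*(p_x,p_y,M) = 5·M/(5·p_x + 3·p_y), y* = 3·M/(5·p_x + 3·p_y).
Here 5·6 + 3·8.32 = 54.96, giving x* = 5.4585 and y* = 3.2751.
Utility at the optimum: U(5.4585, 3.2751) = 16.3755.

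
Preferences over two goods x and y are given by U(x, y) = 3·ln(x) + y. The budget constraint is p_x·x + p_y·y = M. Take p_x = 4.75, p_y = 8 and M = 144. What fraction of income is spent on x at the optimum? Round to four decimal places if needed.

Set MRS = p_x/p_y: (3/x)/1 = p_x/p_y.
So x*(p_x,p_y) = 3·p_y/p_x, independent of income; and y* = (M − 3·p_y)/p_y.
At the given prices: x* = 3·8/4.75 = 5.0526, and y* = 15.
Expenditure on x: 4.75·5.0526 = 24; share = 0.1667.

share on x = 0.1667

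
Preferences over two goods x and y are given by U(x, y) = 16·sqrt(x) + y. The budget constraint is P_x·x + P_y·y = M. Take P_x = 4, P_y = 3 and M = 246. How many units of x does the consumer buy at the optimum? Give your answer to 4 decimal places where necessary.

Utility is quasi-linear in y; the FOC for x is 8/√x = P_x/P_y.
Solve: √x = 8·P_y/P_x, so x*(P_x,P_y) = (8·P_y/P_x)², and y* = (M − P_x·x*)/P_y.
Plugging in: x* = (8·3/4)² = 36.

x* = 36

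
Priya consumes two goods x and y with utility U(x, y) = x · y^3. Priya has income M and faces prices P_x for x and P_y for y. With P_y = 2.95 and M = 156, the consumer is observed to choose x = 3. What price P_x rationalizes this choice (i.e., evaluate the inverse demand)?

P_x = 13

MU_x/MU_y = (y)/(3·x); tangency sets this equal to P_x/P_y.
So P_y·y = 3·P_x·x; combined with the budget, a share 0.25 of income goes to x.
Demand: x*(P_x,P_y,M) = 0.25·M/P_x and y* = 0.75·M/P_y.
Set x* = 3 in the demand function and solve for P_x: P_x = 13.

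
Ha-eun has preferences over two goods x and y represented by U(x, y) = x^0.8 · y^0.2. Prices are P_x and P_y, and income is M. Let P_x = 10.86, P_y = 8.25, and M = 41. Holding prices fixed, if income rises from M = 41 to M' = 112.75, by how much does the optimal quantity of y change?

Δy* = 1.7394

Tangency: MRS = 4·y/x = P_x/P_y.
So 0.8·P_y·y = 0.2·P_x·x; combined with the budget, a share 0.8 of income goes to x.
Demand: x*(P_x,P_y,M) = 0.8·M/P_x and y* = 0.2·M/P_y.
At P_x=10.86, P_y=8.25, M=41: y* = 0.2·41/8.25 = 0.9939.
At M' = 112.75: y* = 2.7333. Change: 2.7333 − 0.9939 = 1.7394.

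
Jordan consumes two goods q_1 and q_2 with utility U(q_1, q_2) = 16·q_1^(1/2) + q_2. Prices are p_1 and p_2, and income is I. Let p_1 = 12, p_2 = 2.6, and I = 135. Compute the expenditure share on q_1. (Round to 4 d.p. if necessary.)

share on q_1 = 0.2671

Set MRS = p_1/p_2: 8·q_1^(−1/2) = p_1/p_2.
Thus q_1* = (8·p_2/p_1)² — independent of I — with the rest of income spent on q_2.
Plugging in: q_1* = (8·2.6/12)² = 3.0044, q_2* = 38.0564.
Expenditure on q_1: 12·3.0044 = 36.0533; share = 0.2671.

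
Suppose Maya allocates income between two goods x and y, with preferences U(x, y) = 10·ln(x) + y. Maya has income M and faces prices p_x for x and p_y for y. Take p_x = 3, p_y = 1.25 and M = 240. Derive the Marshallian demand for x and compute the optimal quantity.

Set MRS = p_x/p_y: (10/x)/1 = p_x/p_y.
So x*(p_x,p_y) = 10·p_y/p_x, independent of income; and y* = (M − 10·p_y)/p_y.
At the given prices: x* = 10·1.25/3 = 4.1667.

x* = 4.1667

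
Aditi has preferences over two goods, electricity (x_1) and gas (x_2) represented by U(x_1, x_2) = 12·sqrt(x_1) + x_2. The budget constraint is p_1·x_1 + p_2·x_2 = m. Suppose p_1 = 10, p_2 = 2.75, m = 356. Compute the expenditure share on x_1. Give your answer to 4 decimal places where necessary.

Set MRS = p_1/p_2: 6·x_1^(−1/2) = p_1/p_2.
Solve: √x_1 = 6·p_2/p_1, so x_1*(p_1,p_2) = (6·p_2/p_1)², and x_2* = (m − p_1·x_1*)/p_2.
Plugging in: x_1* = (6·2.75/10)² = 2.7225, x_2* = 119.5545.
Expenditure on x_1: 10·2.7225 = 27.225; share = 0.0765.

share on x_1 = 0.0765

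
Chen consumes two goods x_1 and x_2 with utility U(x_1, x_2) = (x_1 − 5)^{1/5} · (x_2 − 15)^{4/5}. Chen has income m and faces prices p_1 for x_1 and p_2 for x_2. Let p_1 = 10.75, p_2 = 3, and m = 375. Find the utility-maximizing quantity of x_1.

Discretionary income = 375 − 5·10.75 − 15·3 = 276.25; x_1* = 5 + 0.2·276.25/10.75 = 10.1395.

x_1* = 10.1395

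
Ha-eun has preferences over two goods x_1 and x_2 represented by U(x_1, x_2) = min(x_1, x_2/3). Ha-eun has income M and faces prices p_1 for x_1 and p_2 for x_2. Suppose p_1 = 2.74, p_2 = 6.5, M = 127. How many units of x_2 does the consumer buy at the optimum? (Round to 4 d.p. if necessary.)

With perfect complements, no substitution: consume in ratio x_1:x_2 = 1:3.
Budget: p_1·x_1 + p_2·3·x_1 = M, so (p_1 + 3·p_2)·x_1 = M.
Demand: x_1*(p_1,p_2,M) = M/(p_1 + 3·p_2), x_2* = 3·M/(p_1 + 3·p_2).
Here 2.74 + 3·6.5 = 22.24, giving x_2* = 17.1313.

x_2* = 17.1313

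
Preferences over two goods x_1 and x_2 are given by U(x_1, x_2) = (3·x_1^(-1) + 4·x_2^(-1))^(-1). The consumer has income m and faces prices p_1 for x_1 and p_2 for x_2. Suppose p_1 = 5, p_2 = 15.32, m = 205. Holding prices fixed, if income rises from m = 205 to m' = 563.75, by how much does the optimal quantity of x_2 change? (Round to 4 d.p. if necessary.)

Δx_2* = 15.6662

Substitute x_2 = (x_2/x_1)·x_1 into the budget: x_1* = m/(p_1 + p_2·(x_2/x_1)).
Numerically x_2/x_1 = 0.659667, so x_1* = 205/(5 + 15.32·0.659667) = 13.5707 and x_2* = 0.659667·13.5707 = 8.9521.
At m' = 563.75: x_2* = 24.6184. Change: 24.6184 − 8.9521 = 15.6662.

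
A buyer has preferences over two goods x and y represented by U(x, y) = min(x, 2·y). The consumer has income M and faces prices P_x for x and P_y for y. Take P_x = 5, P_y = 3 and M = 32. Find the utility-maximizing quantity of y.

With perfect complements, no substitution: consume in ratio x:y = 2:1.
Budget: P_x·x + P_y·(1/2)·x = M, so (2·P_x + P_y)·x = 2·M.
Demand: x*(P_x,P_y,M) = 2·M/(2·P_x + P_y), y* = M/(2·P_x + P_y).
Here 2·5 + 3 = 13, giving y* = 2.4615.

y* = 2.4615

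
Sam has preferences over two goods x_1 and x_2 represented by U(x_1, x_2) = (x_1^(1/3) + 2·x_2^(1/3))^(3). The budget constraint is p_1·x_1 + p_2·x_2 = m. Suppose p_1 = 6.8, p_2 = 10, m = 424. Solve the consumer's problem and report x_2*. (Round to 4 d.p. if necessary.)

From the CES first-order condition, (1/2)·(x_2/x_1)^(2/3) = p_1/p_2.
Hence x_2/x_1 = (2·p_1/p_2)^(1/(2/3)), i.e. raised to the 1.5 power.
Substitute x_2 = (x_2/x_1)·x_1 into the budget: x_1* = m/(p_1 + p_2·(x_2/x_1)).
Numerically x_2/x_1 = 1.586019, so x_1* = 424/(6.8 + 10·1.586019) = 18.7112 and x_2* = 1.586019·18.7112 = 29.6764.

x_2* = 29.6764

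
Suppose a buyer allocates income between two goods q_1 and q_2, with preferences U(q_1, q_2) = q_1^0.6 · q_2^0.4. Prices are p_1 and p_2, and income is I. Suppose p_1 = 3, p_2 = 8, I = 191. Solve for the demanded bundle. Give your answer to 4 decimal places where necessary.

q_1* = 38.2, q_2* = 9.55

Tangency: MRS = (3/2)·q_2/q_1 = p_1/p_2.
So 0.6·p_2·q_2 = 0.4·p_1·q_1; combined with the budget, a share 0.6 of income goes to q_1.
Demand: q_1*(p_1,p_2,I) = 0.6·I/p_1 and q_2* = 0.4·I/p_2.
At p_1=3, p_2=8, I=191: q_1* = 0.6·191/3 = 38.2, q_2* = 9.55.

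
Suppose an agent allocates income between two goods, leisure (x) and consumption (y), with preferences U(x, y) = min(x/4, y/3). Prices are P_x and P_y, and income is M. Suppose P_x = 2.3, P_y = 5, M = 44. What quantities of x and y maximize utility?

Here 4·2.3 + 3·5 = 24.2, giving x* = 7.2727 and y* = 5.4545.

x* = 7.2727, y* = 5.4545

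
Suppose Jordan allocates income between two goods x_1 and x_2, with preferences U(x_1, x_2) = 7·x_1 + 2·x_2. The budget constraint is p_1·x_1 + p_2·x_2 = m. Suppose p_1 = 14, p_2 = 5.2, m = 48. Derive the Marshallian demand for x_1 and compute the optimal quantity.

Linear utility — the consumer picks whichever good has higher MU/price: 7/14 = 0.5 vs 2/5.2 = 0.3846.
x_1 gives more utility per dollar, so spend all income on x_1: x_1* = m/p_1, x_2* = 0.
Numerically: x_1* = 3.4286, x_2* = 0.

x_1* = 3.4286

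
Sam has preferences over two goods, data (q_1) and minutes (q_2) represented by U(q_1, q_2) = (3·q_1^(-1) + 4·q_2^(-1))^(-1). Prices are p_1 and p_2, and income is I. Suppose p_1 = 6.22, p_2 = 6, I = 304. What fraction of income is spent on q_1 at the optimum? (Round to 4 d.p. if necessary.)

share on q_1 = 0.4686

MU_q_1 ∝ 3·q_1^(-2), MU_q_2 ∝ 4·q_2^(-2), so MRS = (3/4)·(q_2/q_1)^(2) = p_1/p_2.
Hence q_2/q_1 = ((4/3)·p_1/p_2)^(1/(2)), i.e. raised to the 0.5 power.
Substitute q_2 = (q_2/q_1)·q_1 into the budget: q_1* = I/(p_1 + p_2·(q_2/q_1)).
Numerically q_2/q_1 = 1.175679, so q_1* = 304/(6.22 + 6·1.175679) = 22.9018 and q_2* = 1.175679·22.9018 = 26.9252.
Expenditure on q_1: 6.22·22.9018 = 142.4491; share = 0.4686.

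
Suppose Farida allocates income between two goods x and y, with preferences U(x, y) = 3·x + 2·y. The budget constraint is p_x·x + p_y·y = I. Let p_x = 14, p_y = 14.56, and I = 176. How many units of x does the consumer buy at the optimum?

Linear utility — the consumer picks whichever good has higher MU/price: 3/14 = 0.2143 vs 2/14.56 = 0.1374.
x gives more utility per dollar, so spend all income on x: x* = I/p_x, y* = 0.
Numerically: x* = 12.5714, y* = 0.

x* = 12.5714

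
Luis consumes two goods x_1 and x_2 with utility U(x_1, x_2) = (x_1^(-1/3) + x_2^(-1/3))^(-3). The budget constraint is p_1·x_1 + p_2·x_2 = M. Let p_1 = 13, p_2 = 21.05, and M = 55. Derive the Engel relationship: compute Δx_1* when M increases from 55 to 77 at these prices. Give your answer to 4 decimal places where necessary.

MU_x_1 ∝ x_1^(-4/3), MU_x_2 ∝ x_2^(-4/3), so MRS = (x_2/x_1)^(4/3) = p_1/p_2.
Hence x_2/x_1 = (p_1/p_2)^(1/(4/3)), i.e. raised to the 0.75 power.
Substitute x_2 = (x_2/x_1)·x_1 into the budget: x_1* = M/(p_1 + p_2·(x_2/x_1)).
Numerically x_2/x_1 = 0.696656, so x_1* = 55/(13 + 21.05·0.696656) = 1.9881.
At M' = 77: x_1* = 2.7833. Change: 2.7833 − 1.9881 = 0.7952.

Δx_1* = 0.7952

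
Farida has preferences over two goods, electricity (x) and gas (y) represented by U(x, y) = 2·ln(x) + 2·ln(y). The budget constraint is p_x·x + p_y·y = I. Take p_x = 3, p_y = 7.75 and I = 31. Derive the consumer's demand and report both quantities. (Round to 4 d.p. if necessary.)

At p_x=3, p_y=7.75, I=31: x* = 0.5·31/3 = 5.1667, y* = 2.

x* = 5.1667, y* = 2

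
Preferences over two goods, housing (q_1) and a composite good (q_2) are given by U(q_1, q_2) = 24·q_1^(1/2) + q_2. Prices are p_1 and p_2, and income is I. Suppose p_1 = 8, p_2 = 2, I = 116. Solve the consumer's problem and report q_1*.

MU_q_1 = 12/√q_1, MU_q_2 = 1. Tangency: 12/√q_1 = p_1/p_2.
Solve: √q_1 = 12·p_2/p_1, so q_1*(p_1,p_2) = (12·p_2/p_1)², and q_2* = (I − p_1·q_1*)/p_2.
Plugging in: q_1* = (12·2/8)² = 9.

q_1* = 9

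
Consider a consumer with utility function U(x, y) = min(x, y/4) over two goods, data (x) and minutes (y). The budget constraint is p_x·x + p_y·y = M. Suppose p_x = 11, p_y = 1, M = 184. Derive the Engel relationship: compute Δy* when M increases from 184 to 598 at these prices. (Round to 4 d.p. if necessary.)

Here 11 + 4·1 = 15, giving y* = 49.0667.
At M' = 598: y* = 159.4667. Change: 159.4667 − 49.0667 = 110.4.

Δy* = 110.4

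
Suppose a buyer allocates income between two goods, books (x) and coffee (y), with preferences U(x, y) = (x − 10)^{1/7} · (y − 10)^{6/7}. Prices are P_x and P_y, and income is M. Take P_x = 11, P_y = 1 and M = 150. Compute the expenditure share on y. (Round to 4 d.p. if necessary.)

MRS = (1/6)·(y−10)/(x−10). Tangency with P_x/P_y gives y−10 = 6·(P_x/P_y)·(x−10).
Substituting into the budget: x* = 10 + 1/7·(M − 10·P_x − 10·P_y)/P_x, and y* = 10 + 6/7·(…)/P_y.
Discretionary income = 150 − 10·11 − 10·1 = 30; x* = 10 + 1/7·30/11 = 10.3896; y* = 10 + 6/7·30/1 = 35.7143.
Expenditure on y: 1·35.7143 = 35.7143; share = 0.2381.

share on y = 0.2381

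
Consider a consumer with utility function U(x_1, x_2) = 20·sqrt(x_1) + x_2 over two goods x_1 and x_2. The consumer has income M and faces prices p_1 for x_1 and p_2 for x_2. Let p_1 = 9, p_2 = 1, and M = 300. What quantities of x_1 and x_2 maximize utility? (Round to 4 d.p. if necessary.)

MU_x_1 = 10/√x_1, MU_x_2 = 1. Tangency: 10/√x_1 = p_1/p_2.
Thus x_1* = (10·p_2/p_1)² — independent of M — with the rest of income spent on x_2.
Plugging in: x_1* = (10·1/9)² = 1.2346, x_2* = 288.8889.

x_1* = 1.2346, x_2* = 288.8889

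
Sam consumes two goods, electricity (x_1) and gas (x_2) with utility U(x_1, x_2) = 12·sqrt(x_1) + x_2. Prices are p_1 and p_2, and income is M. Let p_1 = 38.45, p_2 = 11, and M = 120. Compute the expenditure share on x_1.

share on x_1 = 0.9441

MU_x_1 = 6/√x_1, MU_x_2 = 1. Tangency: 6/√x_1 = p_1/p_2.
Solve: √x_1 = 6·p_2/p_1, so x_1*(p_1,p_2) = (6·p_2/p_1)², and x_2* = (M − p_1·x_1*)/p_2.
Plugging in: x_1* = (6·11/38.45)² = 2.9464, x_2* = 0.61.
Expenditure on x_1: 38.45·2.9464 = 113.29; share = 0.9441.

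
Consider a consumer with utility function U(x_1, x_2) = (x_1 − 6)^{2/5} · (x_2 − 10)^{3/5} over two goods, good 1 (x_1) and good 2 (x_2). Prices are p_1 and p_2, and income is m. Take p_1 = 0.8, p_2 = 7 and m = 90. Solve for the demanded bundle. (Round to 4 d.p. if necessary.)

MRS = (2/3)·(x_2−10)/(x_1−6). Tangency with p_1/p_2 gives x_2−10 = (3/2)·(p_1/p_2)·(x_1−6).
After buying the subsistence bundle (6, 10), a share 0.4 of the remaining income goes to x_1: x_1* = 6 + 0.4·(m − 6p_1 − 10p_2)/p_1.
Discretionary income = 90 − 6·0.8 − 10·7 = 15.2; x_1* = 6 + 0.4·15.2/0.8 = 13.6; x_2* = 10 + 0.6·15.2/7 = 11.3029.

x_1* = 13.6, x_2* = 11.3029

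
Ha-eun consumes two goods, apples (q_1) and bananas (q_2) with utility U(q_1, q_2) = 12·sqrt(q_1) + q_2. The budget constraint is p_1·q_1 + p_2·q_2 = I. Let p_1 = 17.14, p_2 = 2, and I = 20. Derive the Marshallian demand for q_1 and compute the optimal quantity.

Set MRS = p_1/p_2: 6·q_1^(−1/2) = p_1/p_2.
Thus q_1* = (6·p_2/p_1)² — independent of I — with the rest of income spent on q_2.
Plugging in: q_1* = (6·2/17.14)² = 0.4902.

q_1* = 0.4902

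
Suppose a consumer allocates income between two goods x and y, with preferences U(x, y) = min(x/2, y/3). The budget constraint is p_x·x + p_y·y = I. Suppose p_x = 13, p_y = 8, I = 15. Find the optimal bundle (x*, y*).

x* = 0.6, y* = 0.9

With perfect complements, no substitution: consume in ratio x:y = 2:3.
Budget: p_x·x + p_y·(3/2)·x = I, so (2·p_x + 3·p_y)·x = 2·I.
Demand: x*(p_x,p_y,I) = 2·I/(2·p_x + 3·p_y), y* = 3·I/(2·p_x + 3·p_y).
Here 2·13 + 3·8 = 50, giving x* = 0.6 and y* = 0.9.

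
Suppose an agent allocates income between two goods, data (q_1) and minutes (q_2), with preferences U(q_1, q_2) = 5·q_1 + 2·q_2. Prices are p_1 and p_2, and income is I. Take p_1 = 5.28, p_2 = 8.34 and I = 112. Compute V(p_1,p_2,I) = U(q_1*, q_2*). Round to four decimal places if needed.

Perfect substitutes: compare marginal utility per dollar. 5/p_1 vs 2/p_2 → 0.947 vs 0.2398.
q_1 gives more utility per dollar, so spend all income on q_1: q_1* = I/p_1, q_2* = 0.
Numerically: q_1* = 21.2121, q_2* = 0.
Utility at the optimum: U(21.2121, 0) = 106.0606.

V = 106.0606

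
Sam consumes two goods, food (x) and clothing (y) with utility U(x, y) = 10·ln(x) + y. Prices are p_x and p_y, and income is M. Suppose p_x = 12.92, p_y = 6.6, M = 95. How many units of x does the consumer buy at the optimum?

x* = 5.1084

Set MRS = p_x/p_y: (10/x)/1 = p_x/p_y.
So x*(p_x,p_y) = 10·p_y/p_x, independent of income; and y* = (M − 10·p_y)/p_y.
At the given prices: x* = 10·6.6/12.92 = 5.1084.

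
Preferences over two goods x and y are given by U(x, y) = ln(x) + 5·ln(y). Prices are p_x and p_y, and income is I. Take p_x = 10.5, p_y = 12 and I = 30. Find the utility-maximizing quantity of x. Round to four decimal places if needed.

x* = 0.4762

MU_x/MU_y = (y)/(5·x); tangency sets this equal to p_x/p_y.
Rearranging, p_y·y = 5·p_x·x. Substituting into the budget gives p_x·x·(1 + 5) = I.
Demand: x*(p_x,p_y,I) = 1/6·I/p_x and y* = 5/6·I/p_y.
At p_x=10.5, p_y=12, I=30: x* = 1/6·30/10.5 = 0.4762.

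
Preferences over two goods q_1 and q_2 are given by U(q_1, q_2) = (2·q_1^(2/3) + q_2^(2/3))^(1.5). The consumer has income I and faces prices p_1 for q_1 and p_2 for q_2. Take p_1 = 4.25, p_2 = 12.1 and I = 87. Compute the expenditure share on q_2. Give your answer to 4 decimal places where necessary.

MU_q_1 ∝ 2·q_1^(-1/3), MU_q_2 ∝ q_2^(-1/3), so MRS = 2·(q_2/q_1)^(1/3) = p_1/p_2.
Hence q_2/q_1 = ((1/2)·p_1/p_2)^(1/(1/3)), i.e. raised to the 3 power.
With the ratio pinned down, the budget gives q_1* = I/(p_1 + p_2·(q_2/q_1)) and q_2* = (q_2/q_1)·q_1*.
Numerically q_2/q_1 = 0.005417, so q_1* = 87/(4.25 + 12.1·0.005417) = 20.1597 and q_2* = 0.005417·20.1597 = 0.1092.
Expenditure on q_2: 12.1·0.1092 = 1.3213; share = 0.0152.

share on q_2 = 0.0152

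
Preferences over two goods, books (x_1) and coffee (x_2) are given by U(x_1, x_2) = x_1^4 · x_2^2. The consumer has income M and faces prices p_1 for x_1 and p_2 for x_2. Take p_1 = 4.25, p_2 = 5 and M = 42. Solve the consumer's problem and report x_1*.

Demand: x_1*(p_1,p_2,M) = 2/3·M/p_1 and x_2* = 1/3·M/p_2.
At p_1=4.25, p_2=5, M=42: x_1* = 2/3·42/4.25 = 6.5882.

x_1* = 6.5882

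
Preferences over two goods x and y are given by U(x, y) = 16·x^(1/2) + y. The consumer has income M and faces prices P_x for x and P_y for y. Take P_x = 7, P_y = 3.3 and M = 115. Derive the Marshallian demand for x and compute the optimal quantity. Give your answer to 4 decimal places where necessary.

x* = 14.2237

Set MRS = P_x/P_y: 8·x^(−1/2) = P_x/P_y.
Thus x* = (8·P_y/P_x)² — independent of M — with the rest of income spent on y.
Plugging in: x* = (8·3.3/7)² = 14.2237.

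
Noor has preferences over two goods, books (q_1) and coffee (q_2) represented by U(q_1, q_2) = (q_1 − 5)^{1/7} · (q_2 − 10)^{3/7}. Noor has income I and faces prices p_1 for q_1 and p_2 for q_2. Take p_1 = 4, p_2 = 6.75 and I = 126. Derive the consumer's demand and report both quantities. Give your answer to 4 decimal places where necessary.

After buying the subsistence bundle (5, 10), a share 0.25 of the remaining income goes to q_1: q_1* = 5 + 0.25·(I − 5p_1 − 10p_2)/p_1.
Discretionary income = 126 − 5·4 − 10·6.75 = 38.5; q_1* = 5 + 0.25·38.5/4 = 7.4062; q_2* = 10 + 0.75·38.5/6.75 = 14.2778.

q_1* = 7.4062, q_2* = 14.2778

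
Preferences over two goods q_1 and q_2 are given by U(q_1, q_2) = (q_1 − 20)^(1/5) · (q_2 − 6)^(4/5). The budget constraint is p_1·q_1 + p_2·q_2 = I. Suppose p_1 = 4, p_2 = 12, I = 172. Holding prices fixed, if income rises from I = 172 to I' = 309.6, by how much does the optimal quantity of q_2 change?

Δq_2* = 9.1733

This is Cobb-Douglas in (q_1−20, q_2−6): tangency gives 0.2·p_2·(q_2−6) = 0.8·p_1·(q_1−20).
Substituting into the budget: q_1* = 20 + 0.2·(I − 20·p_1 − 6·p_2)/p_1, and q_2* = 6 + 0.8·(…)/p_2.
Discretionary income = 172 − 20·4 − 6·12 = 20; q_2* = 6 + 0.8·20/12 = 7.3333.
At I' = 309.6: q_2* = 16.5067. Change: 16.5067 − 7.3333 = 9.1733.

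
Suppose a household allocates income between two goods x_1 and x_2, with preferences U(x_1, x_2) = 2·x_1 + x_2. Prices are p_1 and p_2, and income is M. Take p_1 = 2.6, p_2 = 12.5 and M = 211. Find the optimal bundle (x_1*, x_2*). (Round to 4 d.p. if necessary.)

Linear utility — the consumer picks whichever good has higher MU/price: 2/2.6 = 0.7692 vs 1/12.5 = 0.08.
x_1 gives more utility per dollar, so spend all income on x_1: x_1* = M/p_1, x_2* = 0.
Numerically: x_1* = 81.1538, x_2* = 0.

x_1* = 81.1538, x_2* = 0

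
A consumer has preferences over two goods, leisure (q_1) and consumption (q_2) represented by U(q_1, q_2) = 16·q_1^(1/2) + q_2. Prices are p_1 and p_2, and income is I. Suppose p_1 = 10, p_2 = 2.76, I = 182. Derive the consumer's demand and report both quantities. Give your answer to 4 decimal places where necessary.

Set MRS = p_1/p_2: 8·q_1^(−1/2) = p_1/p_2.
Solve: √q_1 = 8·p_2/p_1, so q_1*(p_1,p_2) = (8·p_2/p_1)², and q_2* = (I − p_1·q_1*)/p_2.
Plugging in: q_1* = (8·2.76/10)² = 4.8753, q_2* = 48.278.

q_1* = 4.8753, q_2* = 48.278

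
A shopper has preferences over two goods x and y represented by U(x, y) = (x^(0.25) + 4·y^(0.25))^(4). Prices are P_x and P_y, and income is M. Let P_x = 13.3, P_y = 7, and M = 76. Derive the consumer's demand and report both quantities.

MRS = MU_x/MU_y = (1/4)·(y/x)^(0.75). Set equal to P_x/P_y.
Solve for the ratio: y/x = [4·P_x/P_y]^(4/3).
Substitute y = (y/x)·x into the budget: x* = M/(P_x + P_y·(y/x)).
Numerically y/x = 14.942323, so x* = 76/(13.3 + 7·14.942323) = 0.6446 and y* = 14.942323·0.6446 = 9.6323.

x* = 0.6446, y* = 9.6323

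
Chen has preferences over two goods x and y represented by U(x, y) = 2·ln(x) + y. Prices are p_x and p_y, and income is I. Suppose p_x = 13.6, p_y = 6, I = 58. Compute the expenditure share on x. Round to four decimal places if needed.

share on x = 0.2069

Set MRS = p_x/p_y: (2/x)/1 = p_x/p_y.
So x*(p_x,p_y) = 2·p_y/p_x, independent of income; and y* = (I − 2·p_y)/p_y.
At the given prices: x* = 2·6/13.6 = 0.8824, and y* = 7.6667.
Expenditure on x: 13.6·0.8824 = 12; share = 0.2069.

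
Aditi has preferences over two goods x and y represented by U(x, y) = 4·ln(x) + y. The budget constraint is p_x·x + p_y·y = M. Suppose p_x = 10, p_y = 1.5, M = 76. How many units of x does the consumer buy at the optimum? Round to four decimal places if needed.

x* = 0.6

MU_x = 4/x, MU_y = 1. Tangency: 4/x = p_x/p_y.
So x*(p_x,p_y) = 4·p_y/p_x, independent of income; and y* = (M − 4·p_y)/p_y.
At the given prices: x* = 4·1.5/10 = 0.6.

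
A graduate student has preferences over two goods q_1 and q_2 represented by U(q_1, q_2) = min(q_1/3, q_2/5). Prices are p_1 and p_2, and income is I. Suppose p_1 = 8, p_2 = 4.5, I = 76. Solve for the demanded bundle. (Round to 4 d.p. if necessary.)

Leontief preferences: the optimum is at the kink where q_1/3 = q_2/5, i.e. q_2 = (5/3)·q_1.
Budget: p_1·q_1 + p_2·(5/3)·q_1 = I, so (3·p_1 + 5·p_2)·q_1 = 3·I.
Demand: q_1*(p_1,p_2,I) = 3·I/(3·p_1 + 5·p_2), q_2* = 5·I/(3·p_1 + 5·p_2).
Here 3·8 + 5·4.5 = 46.5, giving q_1* = 4.9032 and q_2* = 8.172.

q_1* = 4.9032, q_2* = 8.172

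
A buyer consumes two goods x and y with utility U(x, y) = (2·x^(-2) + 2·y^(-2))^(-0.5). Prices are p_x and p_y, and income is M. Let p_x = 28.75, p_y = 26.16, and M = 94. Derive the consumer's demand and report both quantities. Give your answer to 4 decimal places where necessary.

MU_x ∝ 2·x^(-3), MU_y ∝ 2·y^(-3), so MRS = (y/x)^(3) = p_x/p_y.
Hence y/x = (p_x/p_y)^(1/(3)), i.e. raised to the 1/3 power.
Substitute y = (y/x)·x into the budget: x* = M/(p_x + p_y·(y/x)).
Numerically y/x = 1.031969, so x* = 94/(28.75 + 26.16·1.031969) = 1.6862 and y* = 1.031969·1.6862 = 1.7401.

x* = 1.6862, y* = 1.7401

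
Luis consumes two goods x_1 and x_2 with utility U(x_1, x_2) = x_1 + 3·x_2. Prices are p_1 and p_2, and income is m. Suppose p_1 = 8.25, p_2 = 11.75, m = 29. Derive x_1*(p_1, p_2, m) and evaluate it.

x_1* = 0

Perfect substitutes: compare marginal utility per dollar. 1/p_1 vs 3/p_2 → 0.1212 vs 0.2553.
x_2 gives more utility per dollar, so spend all income on x_2: x_2* = m/p_2, x_1* = 0.
Numerically: x_1* = 0, x_2* = 2.4681.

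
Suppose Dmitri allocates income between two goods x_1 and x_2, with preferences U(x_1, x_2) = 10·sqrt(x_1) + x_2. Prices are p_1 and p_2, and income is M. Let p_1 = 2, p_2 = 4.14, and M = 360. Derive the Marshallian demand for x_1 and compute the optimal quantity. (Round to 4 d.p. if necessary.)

Utility is quasi-linear in x_2; the FOC for x_1 is 5/√x_1 = p_1/p_2.
Thus x_1* = (5·p_2/p_1)² — independent of M — with the rest of income spent on x_2.
Plugging in: x_1* = (5·4.14/2)² = 107.1225.

x_1* = 107.1225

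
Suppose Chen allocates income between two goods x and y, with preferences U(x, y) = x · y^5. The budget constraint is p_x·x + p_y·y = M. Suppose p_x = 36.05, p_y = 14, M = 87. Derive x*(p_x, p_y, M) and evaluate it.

x* = 0.4022

MU_x/MU_y = (y)/(5·x); tangency sets this equal to p_x/p_y.
So p_y·y = 5·p_x·x; combined with the budget, a share 1/6 of income goes to x.
Demand: x*(p_x,p_y,M) = 1/6·M/p_x and y* = 5/6·M/p_y.
At p_x=36.05, p_y=14, M=87: x* = 1/6·87/36.05 = 0.4022.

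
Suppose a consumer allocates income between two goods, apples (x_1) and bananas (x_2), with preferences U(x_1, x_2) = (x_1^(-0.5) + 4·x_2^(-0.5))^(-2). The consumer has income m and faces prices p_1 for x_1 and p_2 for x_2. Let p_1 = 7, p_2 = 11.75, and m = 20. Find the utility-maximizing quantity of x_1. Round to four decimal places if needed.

From the CES first-order condition, (1/4)·(x_2/x_1)^(1.5) = p_1/p_2.
Hence x_2/x_1 = (4·p_1/p_2)^(1/(1.5)), i.e. raised to the 2/3 power.
With the ratio pinned down, the budget gives x_1* = m/(p_1 + p_2·(x_2/x_1)) and x_2* = (x_2/x_1)·x_1*.
Numerically x_2/x_1 = 1.784076, so x_1* = 20/(7 + 11.75·1.784076) = 0.7152.

x_1* = 0.7152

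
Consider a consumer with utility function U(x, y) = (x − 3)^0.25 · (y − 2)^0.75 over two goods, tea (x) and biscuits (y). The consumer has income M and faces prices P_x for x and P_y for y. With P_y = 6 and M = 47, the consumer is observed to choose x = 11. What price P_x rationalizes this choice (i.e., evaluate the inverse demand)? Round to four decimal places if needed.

P_x = 1

This is Cobb-Douglas in (x−3, y−2): tangency gives 0.25·P_y·(y−2) = 0.75·P_x·(x−3).
Substituting into the budget: x* = 3 + 0.25·(M − 3·P_x − 2·P_y)/P_x, and y* = 2 + 0.75·(…)/P_y.
Set x* = 11 in the demand function and solve for P_x: P_x = 1.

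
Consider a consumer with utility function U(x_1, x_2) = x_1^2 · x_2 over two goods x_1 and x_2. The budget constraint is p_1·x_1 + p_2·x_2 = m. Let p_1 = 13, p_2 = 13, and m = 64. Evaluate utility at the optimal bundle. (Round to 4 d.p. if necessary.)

V = 17.6769

Tangency: MRS = 2·x_2/x_1 = p_1/p_2.
So 2·p_2·x_2 = p_1·x_1; combined with the budget, a share 2/3 of income goes to x_1.
Demand: x_1*(p_1,p_2,m) = 2/3·m/p_1 and x_2* = 1/3·m/p_2.
At p_1=13, p_2=13, m=64: x_1* = 2/3·64/13 = 3.2821, x_2* = 1.641.
Utility at the optimum: U(3.2821, 1.641) = 17.6769.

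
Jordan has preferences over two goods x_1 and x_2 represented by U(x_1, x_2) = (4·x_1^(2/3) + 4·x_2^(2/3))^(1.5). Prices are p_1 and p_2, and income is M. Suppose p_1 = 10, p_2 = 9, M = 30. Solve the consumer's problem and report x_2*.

x_2* = 1.8416

MU_x_1 ∝ 4·x_1^(-1/3), MU_x_2 ∝ 4·x_2^(-1/3), so MRS = (x_2/x_1)^(1/3) = p_1/p_2.
Solve for the ratio: x_2/x_1 = [p_1/p_2]^(3).
With the ratio pinned down, the budget gives x_1* = M/(p_1 + p_2·(x_2/x_1)) and x_2* = (x_2/x_1)·x_1*.
Numerically x_2/x_1 = 1.371742, so x_1* = 30/(10 + 9·1.371742) = 1.3425 and x_2* = 1.371742·1.3425 = 1.8416.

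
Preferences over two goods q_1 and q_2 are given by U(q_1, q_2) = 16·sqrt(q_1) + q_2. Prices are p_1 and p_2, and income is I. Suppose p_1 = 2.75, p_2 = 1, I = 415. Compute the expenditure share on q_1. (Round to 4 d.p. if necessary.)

share on q_1 = 0.0561

Utility is quasi-linear in q_2; the FOC for q_1 is 8/√q_1 = p_1/p_2.
Solve: √q_1 = 8·p_2/p_1, so q_1*(p_1,p_2) = (8·p_2/p_1)², and q_2* = (I − p_1·q_1*)/p_2.
Plugging in: q_1* = (8·1/2.75)² = 8.4628, q_2* = 391.7273.
Expenditure on q_1: 2.75·8.4628 = 23.2727; share = 0.0561.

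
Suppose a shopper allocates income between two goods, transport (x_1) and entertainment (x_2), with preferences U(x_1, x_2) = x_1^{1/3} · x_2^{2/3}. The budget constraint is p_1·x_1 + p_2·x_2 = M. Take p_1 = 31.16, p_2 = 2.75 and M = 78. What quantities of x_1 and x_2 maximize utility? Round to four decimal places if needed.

Tangency: MRS = (1/2)·x_2/x_1 = p_1/p_2.
So 1/3·p_2·x_2 = 2/3·p_1·x_1; combined with the budget, a share 1/3 of income goes to x_1.
Demand: x_1*(p_1,p_2,M) = 1/3·M/p_1 and x_2* = 2/3·M/p_2.
At p_1=31.16, p_2=2.75, M=78: x_1* = 1/3·78/31.16 = 0.8344, x_2* = 18.9091.

x_1* = 0.8344, x_2* = 18.9091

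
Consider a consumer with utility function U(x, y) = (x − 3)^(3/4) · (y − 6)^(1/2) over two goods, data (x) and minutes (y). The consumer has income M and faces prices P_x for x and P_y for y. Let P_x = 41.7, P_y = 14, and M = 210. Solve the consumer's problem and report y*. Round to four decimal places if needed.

y* = 6.0257

Let x' = x−3, y' = y−6. MRS = (3/2)·y'/x' = P_x/P_y.
Substituting into the budget: x* = 3 + 0.6·(M − 3·P_x − 6·P_y)/P_x, and y* = 6 + 0.4·(…)/P_y.
Discretionary income = 210 − 3·41.7 − 6·14 = 0.9; y* = 6 + 0.4·0.9/14 = 6.0257.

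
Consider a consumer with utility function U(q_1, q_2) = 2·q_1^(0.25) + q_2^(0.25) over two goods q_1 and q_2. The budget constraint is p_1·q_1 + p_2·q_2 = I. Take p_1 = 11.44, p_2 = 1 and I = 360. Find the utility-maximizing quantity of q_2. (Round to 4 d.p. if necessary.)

q_2* = 169.9463

MU_q_1 ∝ 2·q_1^(-0.75), MU_q_2 ∝ q_2^(-0.75), so MRS = 2·(q_2/q_1)^(0.75) = p_1/p_2.
Hence q_2/q_1 = ((1/2)·p_1/p_2)^(1/(0.75)), i.e. raised to the 4/3 power.
With the ratio pinned down, the budget gives q_1* = I/(p_1 + p_2·(q_2/q_1)) and q_2* = (q_2/q_1)·q_1*.
Numerically q_2/q_1 = 10.229664, so q_1* = 360/(11.44 + 1·10.229664) = 16.6131 and q_2* = 10.229664·16.6131 = 169.9463.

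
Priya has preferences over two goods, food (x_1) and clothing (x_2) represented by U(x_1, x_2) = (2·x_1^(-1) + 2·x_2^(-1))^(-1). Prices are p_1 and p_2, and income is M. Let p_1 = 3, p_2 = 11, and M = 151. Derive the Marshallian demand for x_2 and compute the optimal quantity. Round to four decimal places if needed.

x_2* = 9.0179

Substitute x_2 = (x_2/x_1)·x_1 into the budget: x_1* = M/(p_1 + p_2·(x_2/x_1)).
Numerically x_2/x_1 = 0.522233, so x_1* = 151/(3 + 11·0.522233) = 17.2679 and x_2* = 0.522233·17.2679 = 9.0179.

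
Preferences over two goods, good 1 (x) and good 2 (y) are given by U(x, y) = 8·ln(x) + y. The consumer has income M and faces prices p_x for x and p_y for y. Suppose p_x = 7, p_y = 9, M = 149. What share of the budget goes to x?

Set MRS = p_x/p_y: (8/x)/1 = p_x/p_y.
So x*(p_x,p_y) = 8·p_y/p_x, independent of income; and y* = (M − 8·p_y)/p_y.
At the given prices: x* = 8·9/7 = 10.2857, and y* = 8.5556.
Expenditure on x: 7·10.2857 = 72; share = 0.4832.

share on x = 0.4832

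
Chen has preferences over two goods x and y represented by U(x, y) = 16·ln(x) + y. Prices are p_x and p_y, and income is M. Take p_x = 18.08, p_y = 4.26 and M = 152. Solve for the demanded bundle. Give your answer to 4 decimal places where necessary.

x* = 3.7699, y* = 19.6808

Set MRS = p_x/p_y: (16/x)/1 = p_x/p_y.
So x*(p_x,p_y) = 16·p_y/p_x, independent of income; and y* = (M − 16·p_y)/p_y.
At the given prices: x* = 16·4.26/18.08 = 3.7699, and y* = 19.6808.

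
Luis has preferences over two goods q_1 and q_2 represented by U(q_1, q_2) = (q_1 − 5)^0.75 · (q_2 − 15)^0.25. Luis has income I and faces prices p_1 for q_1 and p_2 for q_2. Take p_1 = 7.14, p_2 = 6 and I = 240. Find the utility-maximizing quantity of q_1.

Discretionary income = 240 − 5·7.14 − 15·6 = 114.3; q_1* = 5 + 0.75·114.3/7.14 = 17.0063.

q_1* = 17.0063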